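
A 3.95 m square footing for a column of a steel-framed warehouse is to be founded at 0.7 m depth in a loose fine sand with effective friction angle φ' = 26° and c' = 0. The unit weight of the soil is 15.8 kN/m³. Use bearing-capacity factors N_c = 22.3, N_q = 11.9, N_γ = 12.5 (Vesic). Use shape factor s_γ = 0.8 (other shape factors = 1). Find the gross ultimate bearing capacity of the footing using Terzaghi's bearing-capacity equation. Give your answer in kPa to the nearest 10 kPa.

q_ult ≈ 440 kPa

Overburden at base level: q = 15.8 × 0.7 = 11.06 kPa.
Surcharge term q·N_q = 11.06 × 11.9 = 131.61 kPa; self-weight term 0.5·γ·B·N_γ·s_γ = 0.5 × 15.8 × 3.95 × 12.5 × 0.8 = 312.05 kPa.
q_ult = 131.61 + 312.05 = 443.66 kPa.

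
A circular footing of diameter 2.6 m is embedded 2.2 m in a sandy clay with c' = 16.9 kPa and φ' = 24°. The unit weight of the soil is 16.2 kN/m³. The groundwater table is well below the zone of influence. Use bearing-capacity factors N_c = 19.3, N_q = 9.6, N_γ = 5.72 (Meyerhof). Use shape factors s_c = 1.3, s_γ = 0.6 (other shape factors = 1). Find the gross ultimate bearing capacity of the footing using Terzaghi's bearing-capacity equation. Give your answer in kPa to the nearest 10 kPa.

q_ult ≈ 840 kPa

Overburden at base level: q = 16.2 × 2.2 = 35.64 kPa.
Cohesion term c·N_c·s_c = 16.9 × 19.3 × 1.3 = 424.02 kPa; surcharge term q·N_q = 35.64 × 9.6 = 342.14 kPa; self-weight term 0.5·γ·B·N_γ·s_γ = 0.5 × 16.2 × 2.6 × 5.72 × 0.6 = 72.278 kPa.
q_ult = 424.02 + 342.14 + 72.278 = 838.44 kPa.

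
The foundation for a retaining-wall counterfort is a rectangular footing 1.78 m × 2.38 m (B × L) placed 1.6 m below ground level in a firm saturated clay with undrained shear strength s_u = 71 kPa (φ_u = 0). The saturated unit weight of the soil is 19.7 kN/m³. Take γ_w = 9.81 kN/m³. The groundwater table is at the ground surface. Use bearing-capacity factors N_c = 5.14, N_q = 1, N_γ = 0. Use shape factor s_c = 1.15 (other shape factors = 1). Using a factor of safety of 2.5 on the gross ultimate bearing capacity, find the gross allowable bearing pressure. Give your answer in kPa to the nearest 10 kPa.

γ' = 19.7 − 9.81 = 9.89 kN/m³ (submerged throughout). q = 9.89 × 1.6 = 15.824 kPa.
c·N_c·s_c = 71 × 5.14 × 1.15 = 419.68 kPa
q·N_q = 15.824 × 1 = 15.824 kPa
q_ult = 419.68 + 15.824 = 435.5 kPa.
q_all = 435.5 / 2.5 = 174.2 kPa.

q_all ≈ 170 kPa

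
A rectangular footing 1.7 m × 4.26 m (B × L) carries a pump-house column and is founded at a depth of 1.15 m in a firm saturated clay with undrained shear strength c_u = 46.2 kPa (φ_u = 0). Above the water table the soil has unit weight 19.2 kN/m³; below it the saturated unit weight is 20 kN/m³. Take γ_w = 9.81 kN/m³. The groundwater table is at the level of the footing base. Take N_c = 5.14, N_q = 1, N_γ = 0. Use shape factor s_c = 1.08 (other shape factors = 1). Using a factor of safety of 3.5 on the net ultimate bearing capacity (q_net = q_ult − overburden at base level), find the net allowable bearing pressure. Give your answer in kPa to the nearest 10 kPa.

Effective surcharge at the founding depth q = γ·D_f = 19.2 × 1.15 = 22.08 kPa.
q_ult = c·N_c·s_c + q·N_q
     = 46.2 × 5.14 × 1.08 + 22.08 × 1
     = 256.47 + 22.08 = 278.55 kPa.
q_net = 278.55 − 22.08 = 256.47 kPa.
q_all(net) = 256.47 / 3.5 = 73.276 kPa.

q_all(net) ≈ 70 kPa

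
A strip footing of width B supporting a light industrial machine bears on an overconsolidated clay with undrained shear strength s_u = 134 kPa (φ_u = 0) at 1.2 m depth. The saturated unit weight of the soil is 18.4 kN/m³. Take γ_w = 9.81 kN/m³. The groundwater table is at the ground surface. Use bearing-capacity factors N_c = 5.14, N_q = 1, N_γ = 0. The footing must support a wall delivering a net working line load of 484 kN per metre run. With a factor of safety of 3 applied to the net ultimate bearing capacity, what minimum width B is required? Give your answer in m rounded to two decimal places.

γ' = 18.4 − 9.81 = 8.59 kN/m³ (submerged throughout). q = 8.59 × 1.2 = 10.308 kPa.
c·N_c = 134 × 5.14 = 688.76 kPa
q·N_q = 10.308 × 1 = 10.308 kPa
q_ult = 688.76 + 10.308 = 699.07 kPa.
For φ = 0 the ½γBN_γ term vanishes, so q_ult is independent of B. q_net = 699.07 − 10.308 = 688.76 kPa; q_all(net) = 688.76/3 = 229.59 kPa.
Required width B = w / q_all(net) = 484 / 229.59 = 2.108 m.

B = 2.11 m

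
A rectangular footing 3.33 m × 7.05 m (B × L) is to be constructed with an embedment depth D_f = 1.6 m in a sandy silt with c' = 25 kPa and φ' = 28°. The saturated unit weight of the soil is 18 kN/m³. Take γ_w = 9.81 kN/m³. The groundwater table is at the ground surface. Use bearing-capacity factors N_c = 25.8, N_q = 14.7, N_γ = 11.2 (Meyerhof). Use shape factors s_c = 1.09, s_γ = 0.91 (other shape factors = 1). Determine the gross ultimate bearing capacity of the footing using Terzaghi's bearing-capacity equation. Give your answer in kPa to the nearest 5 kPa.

With the water table at the surface the whole profile is submerged: γ' = 18 − 9.81 = 8.19 kN/m³, so q = γ'·D_f = 13.104 kPa; the same γ' applies in the ½γBN_γ term.
q_ult = c·N_c·s_c + q·N_q + 0.5·γ·B·N_γ·s_γ
     = 25 × 25.8 × 1.09 + 13.104 × 14.7 + 0.5 × 8.19 × 3.33 × 11.2 × 0.91
     = 703.05 + 192.63 + 138.98 = 1034.7 kPa.

q_ult ≈ 1035 kPa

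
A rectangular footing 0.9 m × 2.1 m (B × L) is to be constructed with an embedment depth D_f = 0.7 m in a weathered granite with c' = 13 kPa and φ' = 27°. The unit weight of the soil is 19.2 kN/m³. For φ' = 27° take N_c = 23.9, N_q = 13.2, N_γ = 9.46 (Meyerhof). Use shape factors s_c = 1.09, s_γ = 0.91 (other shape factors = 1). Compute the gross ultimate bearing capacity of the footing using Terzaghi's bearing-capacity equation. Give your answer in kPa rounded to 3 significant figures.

q_ult ≈ 590 kPa

Effective surcharge at the founding depth q = γ·D_f = 19.2 × 0.7 = 13.44 kPa.
q_ult = c·N_c·s_c + q·N_q + 0.5·γ·B·N_γ·s_γ
     = 13 × 23.9 × 1.09 + 13.44 × 13.2 + 0.5 × 19.2 × 0.9 × 9.46 × 0.91
     = 338.66 + 177.41 + 74.378 = 590.45 kPa.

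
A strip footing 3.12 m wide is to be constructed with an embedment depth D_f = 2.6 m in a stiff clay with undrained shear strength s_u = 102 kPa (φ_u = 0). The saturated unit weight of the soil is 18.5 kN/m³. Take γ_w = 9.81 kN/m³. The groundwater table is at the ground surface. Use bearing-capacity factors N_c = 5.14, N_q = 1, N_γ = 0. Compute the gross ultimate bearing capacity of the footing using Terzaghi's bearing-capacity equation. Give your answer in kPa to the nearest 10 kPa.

With the water table at the surface the whole profile is submerged: γ' = 18.5 − 9.81 = 8.69 kN/m³, so q = γ'·D_f = 22.594 kPa.
q_ult = c·N_c + q·N_q
     = 102 × 5.14 + 22.594 × 1
     = 524.28 + 22.594 = 546.87 kPa.

q_ult ≈ 550 kPa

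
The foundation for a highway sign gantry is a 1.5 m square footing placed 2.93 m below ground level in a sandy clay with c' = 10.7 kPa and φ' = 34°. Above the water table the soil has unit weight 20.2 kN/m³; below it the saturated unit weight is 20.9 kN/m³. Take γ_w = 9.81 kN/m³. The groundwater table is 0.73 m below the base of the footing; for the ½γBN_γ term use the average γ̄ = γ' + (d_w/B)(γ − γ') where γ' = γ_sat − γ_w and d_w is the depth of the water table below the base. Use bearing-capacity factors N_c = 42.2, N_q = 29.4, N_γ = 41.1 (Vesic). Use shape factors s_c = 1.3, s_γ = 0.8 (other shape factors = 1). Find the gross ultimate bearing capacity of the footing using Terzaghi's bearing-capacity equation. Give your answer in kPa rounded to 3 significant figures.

Effective surcharge at the founding depth q = γ·D_f = 20.2 × 2.93 = 59.186 kPa.
With d_w = 0.73 m < B, γ̄ = 11.09 + (0.73/1.5) × (20.2 − 11.09) = 15.524 kN/m³.
q_ult = c·N_c·s_c + q·N_q + 0.5·γ·B·N_γ·s_γ
     = 10.7 × 42.2 × 1.3 + 59.186 × 29.4 + 0.5 × 15.524 × 1.5 × 41.1 × 0.8
     = 587 + 1740.1 + 382.81 = 2709.9 kPa.

q_ult ≈ 2710 kPa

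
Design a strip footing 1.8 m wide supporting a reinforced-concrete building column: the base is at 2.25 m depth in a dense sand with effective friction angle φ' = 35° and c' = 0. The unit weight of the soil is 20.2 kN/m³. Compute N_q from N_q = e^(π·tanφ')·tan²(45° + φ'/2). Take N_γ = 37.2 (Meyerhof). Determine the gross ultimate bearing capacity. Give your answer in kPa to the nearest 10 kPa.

q_ult ≈ 2190 kPa

tan35° = 0.7002, so N_q = e^(π×0.7002)·tan²(62.5°) = 9.023 × 3.69 = 33.3.
q = γ·D_f = 20.2 × 2.25 = 45.45 kPa.
q·N_q = 45.45 × 33.296 = 1513.3 kPa
0.5·γ·B·N_γ = 0.5 × 20.2 × 1.8 × 37.2 = 676.3 kPa
q_ult = 1513.3 + 676.3 = 2189.6 kPa.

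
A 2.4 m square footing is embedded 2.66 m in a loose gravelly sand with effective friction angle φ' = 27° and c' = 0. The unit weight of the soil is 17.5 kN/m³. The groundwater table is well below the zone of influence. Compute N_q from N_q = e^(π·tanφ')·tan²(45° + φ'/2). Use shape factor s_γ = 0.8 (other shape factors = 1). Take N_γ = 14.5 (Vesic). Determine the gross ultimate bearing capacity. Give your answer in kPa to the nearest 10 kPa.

tan27° = 0.5095, so N_q = e^(π×0.5095)·tan²(58.5°) = 4.957 × 2.663 = 13.2.
Overburden at base level: q = 17.5 × 2.66 = 46.55 kPa.
Surcharge term q·N_q = 46.55 × 13.199 = 614.42 kPa; self-weight term 0.5·γ·B·N_γ·s_γ = 0.5 × 17.5 × 2.4 × 14.5 × 0.8 = 243.6 kPa.
q_ult = 614.42 + 243.6 = 858.02 kPa.

q_ult ≈ 860 kPa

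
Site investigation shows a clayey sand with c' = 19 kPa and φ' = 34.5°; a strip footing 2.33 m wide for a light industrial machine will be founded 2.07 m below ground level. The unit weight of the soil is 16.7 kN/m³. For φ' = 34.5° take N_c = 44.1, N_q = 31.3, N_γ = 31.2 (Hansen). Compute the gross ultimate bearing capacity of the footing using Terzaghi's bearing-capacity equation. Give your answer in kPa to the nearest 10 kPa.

q_ult ≈ 2530 kPa

Effective surcharge at the founding depth q = γ·D_f = 16.7 × 2.07 = 34.569 kPa.
q_ult = c·N_c + q·N_q + 0.5·γ·B·N_γ
     = 19 × 44.1 + 34.569 × 31.3 + 0.5 × 16.7 × 2.33 × 31.2
     = 837.9 + 1082 + 607.01 = 2526.9 kPa.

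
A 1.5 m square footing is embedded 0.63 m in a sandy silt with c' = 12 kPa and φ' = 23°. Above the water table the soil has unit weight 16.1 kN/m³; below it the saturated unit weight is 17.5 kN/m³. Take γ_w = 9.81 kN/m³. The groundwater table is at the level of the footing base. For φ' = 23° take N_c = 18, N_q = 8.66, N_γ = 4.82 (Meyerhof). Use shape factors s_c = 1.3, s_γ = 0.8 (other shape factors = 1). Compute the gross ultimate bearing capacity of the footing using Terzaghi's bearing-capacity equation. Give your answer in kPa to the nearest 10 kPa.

Overburden at base level: q = 16.1 × 0.63 = 10.143 kPa.
Below the base the soil is submerged, so the ½γBN_γ term uses γ' = 17.5 − 9.81 = 7.69 kN/m³.
Cohesion term c·N_c·s_c = 12 × 18 × 1.3 = 280.8 kPa; surcharge term q·N_q = 10.143 × 8.66 = 87.838 kPa; self-weight term 0.5·γ·B·N_γ·s_γ = 0.5 × 7.69 × 1.5 × 4.82 × 0.8 = 22.239 kPa.
q_ult = 280.8 + 87.838 + 22.239 = 390.88 kPa.

q_ult ≈ 390 kPa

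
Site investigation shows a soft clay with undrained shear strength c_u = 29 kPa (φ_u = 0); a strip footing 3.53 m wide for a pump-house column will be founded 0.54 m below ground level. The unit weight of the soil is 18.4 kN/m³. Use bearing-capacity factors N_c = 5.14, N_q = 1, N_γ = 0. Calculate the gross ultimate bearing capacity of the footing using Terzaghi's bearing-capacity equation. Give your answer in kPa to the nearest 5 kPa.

q = γ·D_f = 18.4 × 0.54 = 9.936 kPa.
c·N_c = 29 × 5.14 = 149.06 kPa
q·N_q = 9.936 × 1 = 9.936 kPa
q_ult = 149.06 + 9.936 = 159 kPa.

q_ult ≈ 160 kPa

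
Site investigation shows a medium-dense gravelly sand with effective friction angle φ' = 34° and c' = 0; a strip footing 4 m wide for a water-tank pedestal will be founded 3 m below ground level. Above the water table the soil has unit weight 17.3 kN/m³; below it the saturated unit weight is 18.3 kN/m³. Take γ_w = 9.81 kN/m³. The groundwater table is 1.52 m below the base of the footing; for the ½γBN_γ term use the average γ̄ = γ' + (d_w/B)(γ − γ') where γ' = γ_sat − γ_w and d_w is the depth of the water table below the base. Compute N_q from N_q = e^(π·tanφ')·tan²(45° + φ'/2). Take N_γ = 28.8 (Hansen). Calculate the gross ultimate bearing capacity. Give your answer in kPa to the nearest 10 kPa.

q_ult ≈ 2210 kPa

tan34° = 0.6745, so N_q = e^(π×0.6745)·tan²(62°) = 8.323 × 3.537 = 29.44.
Effective surcharge at the founding depth q = γ·D_f = 17.3 × 3 = 51.9 kPa.
With d_w = 1.52 m < B, γ̄ = 8.49 + (1.52/4) × (17.3 − 8.49) = 11.838 kN/m³.
q_ult = q·N_q + 0.5·γ·B·N_γ
     = 51.9 × 29.44 + 0.5 × 11.838 × 4 × 28.8
     = 1527.9 + 681.86 = 2209.8 kPa.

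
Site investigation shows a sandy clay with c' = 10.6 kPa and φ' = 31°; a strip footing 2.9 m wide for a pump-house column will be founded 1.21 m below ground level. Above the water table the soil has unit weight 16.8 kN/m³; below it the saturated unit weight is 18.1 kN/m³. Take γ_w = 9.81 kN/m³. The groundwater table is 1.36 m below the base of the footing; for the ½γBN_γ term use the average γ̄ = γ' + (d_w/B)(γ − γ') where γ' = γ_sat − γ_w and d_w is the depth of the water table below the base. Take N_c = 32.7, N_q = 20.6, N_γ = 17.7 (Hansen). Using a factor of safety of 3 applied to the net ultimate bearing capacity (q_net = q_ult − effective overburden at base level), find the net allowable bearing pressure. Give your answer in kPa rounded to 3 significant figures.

Overburden at base level: q = 16.8 × 1.21 = 20.328 kPa.
The water table is 1.36 m below the base (< B = 2.9 m), so the ½γBN_γ term uses γ̄ = γ' + (d_w/B)(γ − γ') = 8.29 + (1.36/2.9)(16.8 − 8.29) = 12.281 kN/m³.
Cohesion term c·N_c = 10.6 × 32.7 = 346.62 kPa; surcharge term q·N_q = 20.328 × 20.6 = 418.76 kPa; self-weight term 0.5·γ·B·N_γ = 0.5 × 12.281 × 2.9 × 17.7 = 315.19 kPa.
q_ult = 346.62 + 418.76 + 315.19 = 1080.6 kPa.
Net ultimate: q_net = 1080.6 − 20.328 = 1060.2 kPa.
q_all(net) = 1060.2 / 3 = 353.41 kPa.

q_all(net) ≈ 353 kPa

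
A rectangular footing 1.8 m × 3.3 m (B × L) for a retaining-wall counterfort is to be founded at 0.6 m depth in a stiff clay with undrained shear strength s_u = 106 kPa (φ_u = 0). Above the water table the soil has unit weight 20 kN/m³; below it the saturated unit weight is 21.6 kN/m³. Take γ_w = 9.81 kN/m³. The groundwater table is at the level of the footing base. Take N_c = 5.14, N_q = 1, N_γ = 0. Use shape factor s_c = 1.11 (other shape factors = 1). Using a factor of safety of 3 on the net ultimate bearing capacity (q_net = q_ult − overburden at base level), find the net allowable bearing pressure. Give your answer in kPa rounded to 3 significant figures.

q_all(net) ≈ 202 kPa

Effective surcharge at the founding depth q = γ·D_f = 20 × 0.6 = 12 kPa.
q_ult = c·N_c·s_c + q·N_q
     = 106 × 5.14 × 1.11 + 12 × 1
     = 604.77 + 12 = 616.77 kPa.
q_net = 616.77 − 12 = 604.77 kPa.
q_all(net) = 604.77 / 3 = 201.59 kPa.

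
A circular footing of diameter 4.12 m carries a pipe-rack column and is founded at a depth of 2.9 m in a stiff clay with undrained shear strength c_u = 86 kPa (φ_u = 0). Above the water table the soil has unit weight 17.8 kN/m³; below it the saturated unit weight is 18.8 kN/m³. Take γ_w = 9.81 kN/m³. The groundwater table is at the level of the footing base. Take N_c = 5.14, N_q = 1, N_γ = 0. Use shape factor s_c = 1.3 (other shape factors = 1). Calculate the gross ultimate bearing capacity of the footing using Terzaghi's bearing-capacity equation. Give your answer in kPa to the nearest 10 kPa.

q_ult ≈ 630 kPa

Overburden at base level: q = 17.8 × 2.9 = 51.62 kPa.
Cohesion term c·N_c·s_c = 86 × 5.14 × 1.3 = 574.65 kPa; surcharge term q·N_q = 51.62 × 1 = 51.62 kPa.
q_ult = 574.65 + 51.62 = 626.27 kPa.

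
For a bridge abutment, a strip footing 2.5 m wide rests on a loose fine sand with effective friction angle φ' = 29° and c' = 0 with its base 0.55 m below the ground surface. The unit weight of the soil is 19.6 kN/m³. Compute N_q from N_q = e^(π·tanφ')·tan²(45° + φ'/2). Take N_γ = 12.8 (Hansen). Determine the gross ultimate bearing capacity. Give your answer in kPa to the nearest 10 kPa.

q_ult ≈ 490 kPa

tan29° = 0.5543, so N_q = e^(π×0.5543)·tan²(59.5°) = 5.705 × 2.882 = 16.44.
Effective surcharge at the founding depth q = γ·D_f = 19.6 × 0.55 = 10.78 kPa.
q_ult = q·N_q + 0.5·γ·B·N_γ
     = 10.78 × 16.443 + 0.5 × 19.6 × 2.5 × 12.8
     = 177.26 + 313.6 = 490.86 kPa.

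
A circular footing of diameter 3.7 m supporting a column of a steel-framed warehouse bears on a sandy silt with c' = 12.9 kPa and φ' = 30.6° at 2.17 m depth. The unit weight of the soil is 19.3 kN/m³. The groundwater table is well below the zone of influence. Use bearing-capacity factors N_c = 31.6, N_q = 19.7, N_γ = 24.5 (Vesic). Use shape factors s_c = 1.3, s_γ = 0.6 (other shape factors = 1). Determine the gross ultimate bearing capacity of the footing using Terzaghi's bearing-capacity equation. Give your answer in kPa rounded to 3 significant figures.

q_ult ≈ 1880 kPa

Overburden at base level: q = 19.3 × 2.17 = 41.881 kPa.
Cohesion term c·N_c·s_c = 12.9 × 31.6 × 1.3 = 529.93 kPa; surcharge term q·N_q = 41.881 × 19.7 = 825.06 kPa; self-weight term 0.5·γ·B·N_γ·s_γ = 0.5 × 19.3 × 3.7 × 24.5 × 0.6 = 524.86 kPa.
q_ult = 529.93 + 825.06 + 524.86 = 1879.9 kPa.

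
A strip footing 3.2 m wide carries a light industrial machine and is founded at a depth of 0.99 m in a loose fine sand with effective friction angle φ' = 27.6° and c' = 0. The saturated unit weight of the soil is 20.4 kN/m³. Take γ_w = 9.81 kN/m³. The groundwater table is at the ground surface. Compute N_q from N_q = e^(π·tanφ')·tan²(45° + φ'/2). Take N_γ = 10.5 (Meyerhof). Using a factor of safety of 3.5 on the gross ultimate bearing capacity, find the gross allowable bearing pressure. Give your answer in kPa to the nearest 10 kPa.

N_q = e^(π·tan27.6°)·tan²(58.8°) = 14.09.
Water table at ground surface, so effective unit weight γ' = 20.4 − 9.81 = 10.59 kN/m³ is used throughout; overburden q = 10.59 × 0.99 = 10.484 kPa; the same γ' applies in the ½γBN_γ term.
Surcharge term q·N_q = 10.484 × 14.089 = 147.71 kPa; self-weight term 0.5·γ·B·N_γ = 0.5 × 10.59 × 3.2 × 10.5 = 177.91 kPa.
q_ult = 147.71 + 177.91 = 325.62 kPa.
q_all = 325.62 / 3.5 = 93.035 kPa.

q_all ≈ 90 kPa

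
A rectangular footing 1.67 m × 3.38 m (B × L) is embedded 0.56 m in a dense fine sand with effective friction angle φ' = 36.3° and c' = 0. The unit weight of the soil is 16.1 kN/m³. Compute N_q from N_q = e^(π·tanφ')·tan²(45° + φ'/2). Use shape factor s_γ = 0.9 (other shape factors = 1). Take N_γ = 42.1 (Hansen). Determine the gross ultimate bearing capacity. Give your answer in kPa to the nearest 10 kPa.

q_ult ≈ 860 kPa

tan36.3° = 0.7346, so N_q = e^(π×0.7346)·tan²(63.15°) = 10.052 × 3.902 = 39.22.
Effective surcharge at the founding depth q = γ·D_f = 16.1 × 0.56 = 9.016 kPa.
q_ult = q·N_q + 0.5·γ·B·N_γ·s_γ
     = 9.016 × 39.222 + 0.5 × 16.1 × 1.67 × 42.1 × 0.9
     = 353.63 + 509.37 = 863 kPa.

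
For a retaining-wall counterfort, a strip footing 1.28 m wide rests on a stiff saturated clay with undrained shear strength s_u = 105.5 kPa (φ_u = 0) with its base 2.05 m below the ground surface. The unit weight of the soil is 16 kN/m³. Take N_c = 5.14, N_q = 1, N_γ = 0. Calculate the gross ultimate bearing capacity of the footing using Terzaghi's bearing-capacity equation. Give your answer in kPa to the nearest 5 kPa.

q_ult ≈ 575 kPa

Overburden at base level: q = 16 × 2.05 = 32.8 kPa.
Cohesion term c·N_c = 105.5 × 5.14 = 542.27 kPa; surcharge term q·N_q = 32.8 × 1 = 32.8 kPa.
q_ult = 542.27 + 32.8 = 575.07 kPa.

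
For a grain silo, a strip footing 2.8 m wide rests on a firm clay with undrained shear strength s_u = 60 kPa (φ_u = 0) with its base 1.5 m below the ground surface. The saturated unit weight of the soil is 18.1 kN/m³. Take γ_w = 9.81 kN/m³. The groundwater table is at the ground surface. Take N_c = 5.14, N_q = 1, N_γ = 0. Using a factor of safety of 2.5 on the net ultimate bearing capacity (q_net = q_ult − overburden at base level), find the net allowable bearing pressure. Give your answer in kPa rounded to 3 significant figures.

q_all(net) ≈ 123 kPa

γ' = 18.1 − 9.81 = 8.29 kN/m³ (submerged throughout). q = 8.29 × 1.5 = 12.435 kPa.
c·N_c = 60 × 5.14 = 308.4 kPa
q·N_q = 12.435 × 1 = 12.435 kPa
q_ult = 308.4 + 12.435 = 320.83 kPa.
q_net = 320.83 − 12.435 = 308.4 kPa.
q_all(net) = 308.4 / 2.5 = 123.36 kPa.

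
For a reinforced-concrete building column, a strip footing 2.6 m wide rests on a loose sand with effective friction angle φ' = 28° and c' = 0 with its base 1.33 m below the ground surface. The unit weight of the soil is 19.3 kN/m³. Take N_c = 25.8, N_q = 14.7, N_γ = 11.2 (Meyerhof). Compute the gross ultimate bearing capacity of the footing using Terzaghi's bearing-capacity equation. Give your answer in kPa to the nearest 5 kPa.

Overburden at base level: q = 19.3 × 1.33 = 25.669 kPa.
Surcharge term q·N_q = 25.669 × 14.7 = 377.33 kPa; self-weight term 0.5·γ·B·N_γ = 0.5 × 19.3 × 2.6 × 11.2 = 281.01 kPa.
q_ult = 377.33 + 281.01 = 658.34 kPa.

q_ult ≈ 660 kPa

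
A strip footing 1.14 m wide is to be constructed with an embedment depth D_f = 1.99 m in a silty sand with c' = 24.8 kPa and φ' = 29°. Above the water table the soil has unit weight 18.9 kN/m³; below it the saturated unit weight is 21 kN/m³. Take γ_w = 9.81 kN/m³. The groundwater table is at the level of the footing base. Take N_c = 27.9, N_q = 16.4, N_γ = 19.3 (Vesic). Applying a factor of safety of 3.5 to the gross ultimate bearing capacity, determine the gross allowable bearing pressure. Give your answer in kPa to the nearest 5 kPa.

q = γ·D_f = 18.9 × 1.99 = 37.611 kPa.
For the ½γBN_γ term take γ' = 21 − 9.81 = 11.19 kN/m³ (soil below base is submerged).
c·N_c = 24.8 × 27.9 = 691.92 kPa
q·N_q = 37.611 × 16.4 = 616.82 kPa
0.5·γ·B·N_γ = 0.5 × 11.19 × 1.14 × 19.3 = 123.1 kPa
q_ult = 691.92 + 616.82 + 123.1 = 1431.8 kPa.
q_all = q_ult / FS = 1431.8 / 3.5 = 409.1 kPa.

q_all ≈ 410 kPa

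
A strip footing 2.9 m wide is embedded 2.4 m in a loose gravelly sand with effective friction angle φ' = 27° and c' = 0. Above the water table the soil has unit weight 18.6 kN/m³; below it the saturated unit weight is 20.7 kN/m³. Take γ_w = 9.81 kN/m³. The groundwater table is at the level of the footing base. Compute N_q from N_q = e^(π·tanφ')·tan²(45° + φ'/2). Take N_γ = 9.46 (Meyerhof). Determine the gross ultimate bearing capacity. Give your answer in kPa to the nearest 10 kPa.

tan27° = 0.5095, so N_q = e^(π×0.5095)·tan²(58.5°) = 4.957 × 2.663 = 13.2.
q = γ·D_f = 18.6 × 2.4 = 44.64 kPa.
For the ½γBN_γ term take γ' = 20.7 − 9.81 = 10.89 kN/m³ (soil below base is submerged).
q·N_q = 44.64 × 13.199 = 589.21 kPa
0.5·γ·B·N_γ = 0.5 × 10.89 × 2.9 × 9.46 = 149.38 kPa
q_ult = 589.21 + 149.38 = 738.59 kPa.

q_ult ≈ 740 kPa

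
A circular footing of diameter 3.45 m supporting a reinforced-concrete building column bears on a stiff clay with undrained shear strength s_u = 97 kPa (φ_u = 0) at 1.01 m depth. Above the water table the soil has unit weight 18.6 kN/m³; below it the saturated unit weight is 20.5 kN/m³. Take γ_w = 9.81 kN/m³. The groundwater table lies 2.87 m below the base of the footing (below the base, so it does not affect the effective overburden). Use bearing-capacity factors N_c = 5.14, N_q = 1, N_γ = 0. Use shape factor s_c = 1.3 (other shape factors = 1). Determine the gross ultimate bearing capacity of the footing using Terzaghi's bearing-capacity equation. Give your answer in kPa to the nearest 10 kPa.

Effective surcharge at the founding depth q = γ·D_f = 18.6 × 1.01 = 18.786 kPa.
q_ult = c·N_c·s_c + q·N_q
     = 97 × 5.14 × 1.3 + 18.786 × 1
     = 648.15 + 18.786 = 666.94 kPa.

q_ult ≈ 670 kPa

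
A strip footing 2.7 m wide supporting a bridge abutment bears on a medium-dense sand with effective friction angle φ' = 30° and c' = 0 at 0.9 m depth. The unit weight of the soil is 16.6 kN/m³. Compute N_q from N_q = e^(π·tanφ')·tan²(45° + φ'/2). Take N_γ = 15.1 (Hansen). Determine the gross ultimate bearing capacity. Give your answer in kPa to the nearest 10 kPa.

q_ult ≈ 610 kPa

tan30° = 0.5774, so N_q = e^(π×0.5774)·tan²(60°) = 6.134 × 3.0 = 18.4.
q = γ·D_f = 16.6 × 0.9 = 14.94 kPa.
q·N_q = 14.94 × 18.401 = 274.91 kPa
0.5·γ·B·N_γ = 0.5 × 16.6 × 2.7 × 15.1 = 338.39 kPa
q_ult = 274.91 + 338.39 = 613.3 kPa.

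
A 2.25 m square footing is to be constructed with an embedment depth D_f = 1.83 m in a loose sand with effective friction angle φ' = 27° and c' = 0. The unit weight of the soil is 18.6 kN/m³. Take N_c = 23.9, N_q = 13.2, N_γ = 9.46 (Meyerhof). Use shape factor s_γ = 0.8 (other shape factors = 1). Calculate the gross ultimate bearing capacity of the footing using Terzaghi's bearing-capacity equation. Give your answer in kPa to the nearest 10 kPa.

q = γ·D_f = 18.6 × 1.83 = 34.038 kPa.
q·N_q = 34.038 × 13.2 = 449.3 kPa
0.5·γ·B·N_γ·s_γ = 0.5 × 18.6 × 2.25 × 9.46 × 0.8 = 158.36 kPa
q_ult = 449.3 + 158.36 = 607.66 kPa.

q_ult ≈ 610 kPa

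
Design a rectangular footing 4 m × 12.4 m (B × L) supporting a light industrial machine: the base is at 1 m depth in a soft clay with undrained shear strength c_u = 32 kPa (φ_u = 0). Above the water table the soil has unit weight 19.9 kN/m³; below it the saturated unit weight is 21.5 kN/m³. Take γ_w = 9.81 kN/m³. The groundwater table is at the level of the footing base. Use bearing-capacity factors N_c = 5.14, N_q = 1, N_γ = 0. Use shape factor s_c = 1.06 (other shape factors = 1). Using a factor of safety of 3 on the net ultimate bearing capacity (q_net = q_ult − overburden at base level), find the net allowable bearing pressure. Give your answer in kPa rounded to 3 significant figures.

Effective surcharge at the founding depth q = γ·D_f = 19.9 × 1 = 19.9 kPa.
q_ult = c·N_c·s_c + q·N_q
     = 32 × 5.14 × 1.06 + 19.9 × 1
     = 174.35 + 19.9 = 194.25 kPa.
q_net = 194.25 − 19.9 = 174.35 kPa.
q_all(net) = 174.35 / 3 = 58.116 kPa.

q_all(net) ≈ 58.1 kPa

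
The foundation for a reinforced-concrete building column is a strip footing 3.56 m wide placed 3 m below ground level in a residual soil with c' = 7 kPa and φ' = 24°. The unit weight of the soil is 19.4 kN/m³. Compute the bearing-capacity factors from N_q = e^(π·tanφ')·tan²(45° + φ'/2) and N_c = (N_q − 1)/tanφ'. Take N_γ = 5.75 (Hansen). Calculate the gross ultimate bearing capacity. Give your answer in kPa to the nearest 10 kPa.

tan24° = 0.4452, so N_q = e^(π×0.4452)·tan²(57°) = 4.05 × 2.371 = 9.6.
N_c = (9.6 − 1)/tan24° = 19.32.
Effective surcharge at the founding depth q = γ·D_f = 19.4 × 3 = 58.2 kPa.
q_ult = c·N_c + q·N_q + 0.5·γ·B·N_γ
     = 7 × 19.324 + 58.2 × 9.6034 + 0.5 × 19.4 × 3.56 × 5.75
     = 135.26 + 558.92 + 198.56 = 892.74 kPa.

q_ult ≈ 890 kPa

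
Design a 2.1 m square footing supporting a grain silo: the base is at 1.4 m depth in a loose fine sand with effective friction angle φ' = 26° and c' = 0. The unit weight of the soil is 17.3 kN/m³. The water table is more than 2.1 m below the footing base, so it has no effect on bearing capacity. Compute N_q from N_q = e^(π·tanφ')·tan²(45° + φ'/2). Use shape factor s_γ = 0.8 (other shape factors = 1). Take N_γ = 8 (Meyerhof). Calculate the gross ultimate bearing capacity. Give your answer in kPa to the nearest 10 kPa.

tan26° = 0.4877, so N_q = e^(π×0.4877)·tan²(58°) = 4.629 × 2.561 = 11.85.
Effective surcharge at the founding depth q = γ·D_f = 17.3 × 1.4 = 24.22 kPa.
q_ult = q·N_q + 0.5·γ·B·N_γ·s_γ
     = 24.22 × 11.854 + 0.5 × 17.3 × 2.1 × 8 × 0.8
     = 287.11 + 116.26 = 403.36 kPa.

q_ult ≈ 400 kPa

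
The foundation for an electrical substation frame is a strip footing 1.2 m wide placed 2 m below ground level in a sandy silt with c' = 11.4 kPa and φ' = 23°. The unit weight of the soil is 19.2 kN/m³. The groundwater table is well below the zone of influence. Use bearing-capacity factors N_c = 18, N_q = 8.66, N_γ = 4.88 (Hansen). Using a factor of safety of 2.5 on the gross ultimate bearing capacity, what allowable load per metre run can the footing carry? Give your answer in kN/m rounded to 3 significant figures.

Overburden at base level: q = 19.2 × 2 = 38.4 kPa.
Cohesion term c·N_c = 11.4 × 18 = 205.2 kPa; surcharge term q·N_q = 38.4 × 8.66 = 332.54 kPa; self-weight term 0.5·γ·B·N_γ = 0.5 × 19.2 × 1.2 × 4.88 = 56.218 kPa.
q_ult = 205.2 + 332.54 + 56.218 = 593.96 kPa.
Gross allowable pressure q_all = 593.96 / 2.5 = 237.58 kPa.
Allowable wall load = q_all × B = 237.58 × 1.2 = 285.1 kN per metre run.

≈ 285 kN/m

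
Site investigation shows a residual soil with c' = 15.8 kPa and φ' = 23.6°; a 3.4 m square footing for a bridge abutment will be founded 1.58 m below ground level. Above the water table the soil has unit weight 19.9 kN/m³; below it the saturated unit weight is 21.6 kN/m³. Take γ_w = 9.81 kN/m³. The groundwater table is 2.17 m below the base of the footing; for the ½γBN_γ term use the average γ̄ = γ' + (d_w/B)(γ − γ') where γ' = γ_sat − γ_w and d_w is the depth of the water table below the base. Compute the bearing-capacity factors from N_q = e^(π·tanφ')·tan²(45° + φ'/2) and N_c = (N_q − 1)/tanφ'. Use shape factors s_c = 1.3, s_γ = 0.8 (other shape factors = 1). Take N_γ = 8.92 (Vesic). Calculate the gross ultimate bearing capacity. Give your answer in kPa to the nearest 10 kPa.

q_ult ≈ 880 kPa

tan23.6° = 0.4369, so N_q = e^(π×0.4369)·tan²(56.8°) = 3.945 × 2.335 = 9.21.
N_c = (9.21 − 1)/tan23.6° = 18.8.
Overburden at base level: q = 19.9 × 1.58 = 31.442 kPa.
The water table is 2.17 m below the base (< B = 3.4 m), so the ½γBN_γ term uses γ̄ = γ' + (d_w/B)(γ − γ') = 11.79 + (2.17/3.4)(19.9 − 11.79) = 16.966 kN/m³.
Cohesion term c·N_c·s_c = 15.8 × 18.8 × 1.3 = 386.15 kPa; surcharge term q·N_q = 31.442 × 9.2134 = 289.69 kPa; self-weight term 0.5·γ·B·N_γ·s_γ = 0.5 × 16.966 × 3.4 × 8.92 × 0.8 = 205.82 kPa.
q_ult = 386.15 + 289.69 + 205.82 = 881.65 kPa.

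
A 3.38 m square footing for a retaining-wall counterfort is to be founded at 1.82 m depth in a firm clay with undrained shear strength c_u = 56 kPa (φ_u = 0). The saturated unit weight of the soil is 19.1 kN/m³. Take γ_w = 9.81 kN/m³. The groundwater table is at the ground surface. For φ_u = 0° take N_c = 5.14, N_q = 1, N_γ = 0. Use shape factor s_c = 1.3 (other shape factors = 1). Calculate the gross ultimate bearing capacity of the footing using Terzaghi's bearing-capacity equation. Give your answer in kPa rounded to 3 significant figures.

With the water table at the surface the whole profile is submerged: γ' = 19.1 − 9.81 = 9.29 kN/m³, so q = γ'·D_f = 16.908 kPa.
q_ult = c·N_c·s_c + q·N_q
     = 56 × 5.14 × 1.3 + 16.908 × 1
     = 374.19 + 16.908 = 391.1 kPa.

q_ult ≈ 391 kPa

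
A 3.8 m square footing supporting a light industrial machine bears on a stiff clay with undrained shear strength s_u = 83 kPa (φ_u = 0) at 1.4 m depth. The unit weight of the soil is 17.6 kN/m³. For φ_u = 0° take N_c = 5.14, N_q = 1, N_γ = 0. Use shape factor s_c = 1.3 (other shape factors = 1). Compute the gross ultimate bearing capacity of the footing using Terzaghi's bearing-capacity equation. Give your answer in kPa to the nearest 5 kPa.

q_ult ≈ 580 kPa

Effective surcharge at the founding depth q = γ·D_f = 17.6 × 1.4 = 24.64 kPa.
q_ult = c·N_c·s_c + q·N_q
     = 83 × 5.14 × 1.3 + 24.64 × 1
     = 554.61 + 24.64 = 579.25 kPa.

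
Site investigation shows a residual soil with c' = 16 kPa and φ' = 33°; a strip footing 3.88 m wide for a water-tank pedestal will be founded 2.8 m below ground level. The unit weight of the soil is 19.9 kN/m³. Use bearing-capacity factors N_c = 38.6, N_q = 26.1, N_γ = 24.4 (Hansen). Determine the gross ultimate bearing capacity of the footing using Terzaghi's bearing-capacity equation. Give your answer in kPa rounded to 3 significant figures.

q_ult ≈ 3010 kPa

Overburden at base level: q = 19.9 × 2.8 = 55.72 kPa.
Cohesion term c·N_c = 16 × 38.6 = 617.6 kPa; surcharge term q·N_q = 55.72 × 26.1 = 1454.3 kPa; self-weight term 0.5·γ·B·N_γ = 0.5 × 19.9 × 3.88 × 24.4 = 941.99 kPa.
q_ult = 617.6 + 1454.3 + 941.99 = 3013.9 kPa.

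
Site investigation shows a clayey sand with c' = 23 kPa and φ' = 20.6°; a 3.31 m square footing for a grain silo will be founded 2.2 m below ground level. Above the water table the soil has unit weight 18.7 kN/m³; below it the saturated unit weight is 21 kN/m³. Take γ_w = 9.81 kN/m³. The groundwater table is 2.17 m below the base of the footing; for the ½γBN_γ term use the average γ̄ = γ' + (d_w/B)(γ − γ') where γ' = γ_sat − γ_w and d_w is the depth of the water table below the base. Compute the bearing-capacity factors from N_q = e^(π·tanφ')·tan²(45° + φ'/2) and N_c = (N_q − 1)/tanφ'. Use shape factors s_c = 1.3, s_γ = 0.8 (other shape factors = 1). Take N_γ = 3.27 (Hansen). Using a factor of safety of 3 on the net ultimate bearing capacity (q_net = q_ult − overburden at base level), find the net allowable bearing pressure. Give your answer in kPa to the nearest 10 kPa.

N_q = e^(π·tan20.6°)·tan²(55.3°) = 6.79; N_c = (N_q − 1)/tanφ' = 15.41.
q = γ·D_f = 18.7 × 2.2 = 41.14 kPa.
γ' = 11.19 kN/m³; averaging over the depth B below the base, γ̄ = γ' + (d_w/B)(γ − γ') = 16.113 kN/m³.
c·N_c·s_c = 23 × 15.413 × 1.3 = 460.84 kPa
q·N_q = 41.14 × 6.7933 = 279.48 kPa
0.5·γ·B·N_γ·s_γ = 0.5 × 16.113 × 3.31 × 3.27 × 0.8 = 69.763 kPa
q_ult = 460.84 + 279.48 + 69.763 = 810.08 kPa.
q_net = 810.08 − 41.14 = 768.94 kPa.
q_all(net) = 768.94 / 3 = 256.31 kPa.

q_all(net) ≈ 260 kPa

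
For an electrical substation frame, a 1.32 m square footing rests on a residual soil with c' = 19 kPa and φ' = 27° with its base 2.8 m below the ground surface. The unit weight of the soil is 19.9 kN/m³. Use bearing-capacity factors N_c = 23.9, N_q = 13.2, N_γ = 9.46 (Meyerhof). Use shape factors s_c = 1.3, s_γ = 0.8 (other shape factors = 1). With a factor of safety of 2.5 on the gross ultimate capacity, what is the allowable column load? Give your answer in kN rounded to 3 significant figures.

Effective surcharge at the founding depth q = γ·D_f = 19.9 × 2.8 = 55.72 kPa.
q_ult = c·N_c·s_c + q·N_q + 0.5·γ·B·N_γ·s_γ
     = 19 × 23.9 × 1.3 + 55.72 × 13.2 + 0.5 × 19.9 × 1.32 × 9.46 × 0.8
     = 590.33 + 735.5 + 99.398 = 1425.2 kPa.
Gross allowable pressure q_all = 1425.2 / 2.5 = 570.09 kPa.
Footing area = 1.7424 m², so allowable column load = 570.09 × 1.7424 = 993.33 kN.

P_all ≈ 993 kN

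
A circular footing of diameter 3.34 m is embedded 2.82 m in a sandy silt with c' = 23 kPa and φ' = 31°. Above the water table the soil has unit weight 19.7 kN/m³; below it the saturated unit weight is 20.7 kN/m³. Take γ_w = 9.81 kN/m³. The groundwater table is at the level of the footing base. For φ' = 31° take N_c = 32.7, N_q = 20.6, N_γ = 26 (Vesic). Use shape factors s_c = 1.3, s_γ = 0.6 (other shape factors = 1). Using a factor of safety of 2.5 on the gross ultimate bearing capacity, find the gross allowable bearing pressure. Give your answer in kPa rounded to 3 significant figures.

q = γ·D_f = 19.7 × 2.82 = 55.554 kPa.
For the ½γBN_γ term take γ' = 20.7 − 9.81 = 10.89 kN/m³ (soil below base is submerged).
c·N_c·s_c = 23 × 32.7 × 1.3 = 977.73 kPa
q·N_q = 55.554 × 20.6 = 1144.4 kPa
0.5·γ·B·N_γ·s_γ = 0.5 × 10.89 × 3.34 × 26 × 0.6 = 283.71 kPa
q_ult = 977.73 + 1144.4 + 283.71 = 2405.8 kPa.
q_all = 2405.8 / 2.5 = 962.34 kPa.

q_all ≈ 962 kPa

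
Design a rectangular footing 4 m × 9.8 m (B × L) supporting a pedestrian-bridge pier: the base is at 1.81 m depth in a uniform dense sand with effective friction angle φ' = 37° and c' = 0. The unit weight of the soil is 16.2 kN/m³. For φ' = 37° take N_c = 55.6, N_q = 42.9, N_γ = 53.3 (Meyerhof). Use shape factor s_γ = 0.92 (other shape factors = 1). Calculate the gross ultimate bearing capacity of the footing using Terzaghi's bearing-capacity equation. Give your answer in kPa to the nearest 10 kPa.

q_ult ≈ 2850 kPa

Effective surcharge at the founding depth q = γ·D_f = 16.2 × 1.81 = 29.322 kPa.
q_ult = q·N_q + 0.5·γ·B·N_γ·s_γ
     = 29.322 × 42.9 + 0.5 × 16.2 × 4 × 53.3 × 0.92
     = 1257.9 + 1588.8 = 2846.7 kPa.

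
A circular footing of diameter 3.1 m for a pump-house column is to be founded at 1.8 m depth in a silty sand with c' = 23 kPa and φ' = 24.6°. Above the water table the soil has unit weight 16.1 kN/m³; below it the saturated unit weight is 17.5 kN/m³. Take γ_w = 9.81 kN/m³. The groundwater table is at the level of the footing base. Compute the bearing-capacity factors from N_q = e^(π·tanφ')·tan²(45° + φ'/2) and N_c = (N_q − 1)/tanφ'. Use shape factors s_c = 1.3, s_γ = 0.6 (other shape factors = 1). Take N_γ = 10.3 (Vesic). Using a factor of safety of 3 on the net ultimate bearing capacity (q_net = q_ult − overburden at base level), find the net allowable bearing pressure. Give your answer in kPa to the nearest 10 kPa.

N_q = e^(π·tan24.6°)·tan²(57.3°) = 10.22; N_c = (N_q − 1)/tanφ' = 20.15.
Effective surcharge at the founding depth q = γ·D_f = 16.1 × 1.8 = 28.98 kPa.
The water table coincides with the base, so in the self-weight term γ → γ' = 7.69 kN/m³.
q_ult = c·N_c·s_c + q·N_q + 0.5·γ·B·N_γ·s_γ
     = 23 × 20.146 × 1.3 + 28.98 × 10.224 + 0.5 × 7.69 × 3.1 × 10.3 × 0.6
     = 602.37 + 296.28 + 73.663 = 972.31 kPa.
q_net = 972.31 − 28.98 = 943.33 kPa.
q_all(net) = 943.33 / 3 = 314.44 kPa.

q_all(net) ≈ 310 kPa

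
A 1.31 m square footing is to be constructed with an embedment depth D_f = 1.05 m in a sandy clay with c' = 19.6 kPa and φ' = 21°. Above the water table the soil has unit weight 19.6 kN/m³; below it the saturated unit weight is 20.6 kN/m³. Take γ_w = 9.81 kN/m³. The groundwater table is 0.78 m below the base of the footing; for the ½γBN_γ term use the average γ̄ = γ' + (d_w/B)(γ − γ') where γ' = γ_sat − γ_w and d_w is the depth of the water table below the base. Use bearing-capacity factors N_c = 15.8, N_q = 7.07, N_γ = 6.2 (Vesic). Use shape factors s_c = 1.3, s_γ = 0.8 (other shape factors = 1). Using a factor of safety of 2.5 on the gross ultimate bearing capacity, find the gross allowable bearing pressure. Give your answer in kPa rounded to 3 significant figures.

q_all ≈ 240 kPa

q = γ·D_f = 19.6 × 1.05 = 20.58 kPa.
γ' = 10.79 kN/m³; averaging over the depth B below the base, γ̄ = γ' + (d_w/B)(γ − γ') = 16.036 kN/m³.
c·N_c·s_c = 19.6 × 15.8 × 1.3 = 402.58 kPa
q·N_q = 20.58 × 7.07 = 145.5 kPa
0.5·γ·B·N_γ·s_γ = 0.5 × 16.036 × 1.31 × 6.2 × 0.8 = 52.097 kPa
q_ult = 402.58 + 145.5 + 52.097 = 600.18 kPa.
q_all = 600.18 / 2.5 = 240.07 kPa.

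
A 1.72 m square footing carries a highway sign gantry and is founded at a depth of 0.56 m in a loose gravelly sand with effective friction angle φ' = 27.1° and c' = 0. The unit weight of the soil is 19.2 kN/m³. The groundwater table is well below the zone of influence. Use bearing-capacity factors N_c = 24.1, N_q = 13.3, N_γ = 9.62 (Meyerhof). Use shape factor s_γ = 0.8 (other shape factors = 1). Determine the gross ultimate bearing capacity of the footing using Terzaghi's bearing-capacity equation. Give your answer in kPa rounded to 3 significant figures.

q_ult ≈ 270 kPa

Effective surcharge at the founding depth q = γ·D_f = 19.2 × 0.56 = 10.752 kPa.
q_ult = q·N_q + 0.5·γ·B·N_γ·s_γ
     = 10.752 × 13.3 + 0.5 × 19.2 × 1.72 × 9.62 × 0.8
     = 143 + 127.08 = 270.08 kPa.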